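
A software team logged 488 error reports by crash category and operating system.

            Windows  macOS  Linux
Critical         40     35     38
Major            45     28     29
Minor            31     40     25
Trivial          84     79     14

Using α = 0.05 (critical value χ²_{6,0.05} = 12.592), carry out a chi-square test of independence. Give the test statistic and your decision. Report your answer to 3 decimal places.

Row totals: 113, 102, 96, 177. Column totals: 200, 182, 106. Grand total N = 488.
Expected counts (row total × column total / N):
  Critical, Windows: 113×200/488 = 46.3115
  Critical, macOS: 113×182/488 = 42.1434
  Critical, Linux: 113×106/488 = 24.5451
  Major, Windows: 102×200/488 = 41.8033
  Major, macOS: 102×182/488 = 38.0410
  Major, Linux: 102×106/488 = 22.1557
  Minor, Windows: 96×200/488 = 39.3443
  Minor, macOS: 96×182/488 = 35.8033
  Minor, Linux: 96×106/488 = 20.8525
  Trivial, Windows: 177×200/488 = 72.5410
  Trivial, macOS: 177×182/488 = 66.0123
  Trivial, Linux: 177×106/488 = 38.4467
Contributions (O − E)²/E:
  (40 − 46.3115)²/46.3115 = 0.8602
  (35 − 42.1434)²/42.1434 = 1.2108
  (38 − 24.5451)²/24.5451 = 7.3756
  (45 − 41.8033)²/41.8033 = 0.2445
  (28 − 38.0410)²/38.0410 = 2.6503
  (29 − 22.1557)²/22.1557 = 2.1143
  (31 − 39.3443)²/39.3443 = 1.7697
  (40 − 35.8033)²/35.8033 = 0.4919
  (25 − 20.8525)²/20.8525 = 0.8249
  (84 − 72.5410)²/72.5410 = 1.8101
  (79 − 66.0123)²/66.0123 = 2.5553
  (14 − 38.4467)²/38.4467 = 15.5447
χ² = 0.8602 + 1.2108 + 7.3756 + 0.2445 + 2.6503 + 2.1143 + 1.7697 + 0.4919 + 0.8249 + 1.8101 + 2.5553 + 15.5447 = 37.452
df = (4−1)(3−1) = 6. Since 37.452 > 12.592, reject the null hypothesis of independence at α = 0.05.

37.452; reject H₀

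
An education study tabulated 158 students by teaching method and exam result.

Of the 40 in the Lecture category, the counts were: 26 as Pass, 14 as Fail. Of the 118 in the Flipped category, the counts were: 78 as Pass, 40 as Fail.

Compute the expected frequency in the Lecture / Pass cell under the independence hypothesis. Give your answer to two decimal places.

Row total (Lecture) = 40; column total (Pass) = 104; grand total N = 158.
Expected count = (row total × column total) / N = 40 × 104 / 158 = 26.33.

26.33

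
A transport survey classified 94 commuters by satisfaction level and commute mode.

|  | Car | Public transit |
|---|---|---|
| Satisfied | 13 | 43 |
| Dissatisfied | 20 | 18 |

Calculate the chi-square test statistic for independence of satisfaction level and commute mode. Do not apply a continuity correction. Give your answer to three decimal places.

8.599

Row totals: 56, 38. Column totals: 33, 61. Grand total N = 94.
Expected counts (row total × column total / N):
  Satisfied, Car: 56×33/94 = 19.65957
  Satisfied, Public transit: 56×61/94 = 36.34043
  Dissatisfied, Car: 38×33/94 = 13.34043
  Dissatisfied, Public transit: 38×61/94 = 24.65957
Contributions (O − E)²/E:
  (13 − 19.65957)²/19.65957 = 2.2559
  (43 − 36.34043)²/36.34043 = 1.2204
  (20 − 13.34043)²/13.34043 = 3.3245
  (18 − 24.65957)²/24.65957 = 1.7985
χ² = 2.2559 + 1.2204 + 3.3245 + 1.7985 = 8.599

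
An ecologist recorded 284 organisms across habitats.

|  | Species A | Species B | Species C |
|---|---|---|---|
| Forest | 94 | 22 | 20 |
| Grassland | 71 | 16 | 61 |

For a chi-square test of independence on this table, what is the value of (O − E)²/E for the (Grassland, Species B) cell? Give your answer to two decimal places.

Row total (Grassland) = 148; column total (Species B) = 38; N = 284.
Expected count E = 148 × 38 / 284 = 19.803.
Contribution = (O − E)²/E = (16 − 19.803)² / 19.803 = 0.73.

0.73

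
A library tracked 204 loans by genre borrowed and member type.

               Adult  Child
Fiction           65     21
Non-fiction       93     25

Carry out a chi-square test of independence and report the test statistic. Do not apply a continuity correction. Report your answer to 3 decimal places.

Row totals: 86, 118. Column totals: 158, 46. Grand total N = 204.
Expected counts (row total × column total / N):
  Fiction, Adult: 86×158/204 = 66.6078
  Fiction, Child: 86×46/204 = 19.3922
  Non-fiction, Adult: 118×158/204 = 91.3922
  Non-fiction, Child: 118×46/204 = 26.6078
Contributions (O − E)²/E:
  (65 − 66.6078)²/66.6078 = 0.0388
  (21 − 19.3922)²/19.3922 = 0.1333
  (93 − 91.3922)²/91.3922 = 0.0283
  (25 − 26.6078)²/26.6078 = 0.0972
χ² = 0.0388 + 0.1333 + 0.0283 + 0.0972 = 0.298

0.298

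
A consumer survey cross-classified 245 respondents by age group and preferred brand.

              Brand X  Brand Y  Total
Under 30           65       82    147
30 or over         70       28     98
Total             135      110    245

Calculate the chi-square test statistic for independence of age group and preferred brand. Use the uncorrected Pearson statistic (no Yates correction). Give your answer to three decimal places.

Grand total N = 245.
Expected counts (row total × column total / N):
  Under 30, Brand X: 147×135/245 = 81.0000
  Under 30, Brand Y: 147×110/245 = 66.0000
  30 or over, Brand X: 98×135/245 = 54.0000
  30 or over, Brand Y: 98×110/245 = 44.0000
Contributions (O − E)²/E:
  (65 − 81.0000)²/81.0000 = 3.1605
  (82 − 66.0000)²/66.0000 = 3.8788
  (70 − 54.0000)²/54.0000 = 4.7407
  (28 − 44.0000)²/44.0000 = 5.8182
χ² = 3.1605 + 3.8788 + 4.7407 + 5.8182 = 17.598

17.598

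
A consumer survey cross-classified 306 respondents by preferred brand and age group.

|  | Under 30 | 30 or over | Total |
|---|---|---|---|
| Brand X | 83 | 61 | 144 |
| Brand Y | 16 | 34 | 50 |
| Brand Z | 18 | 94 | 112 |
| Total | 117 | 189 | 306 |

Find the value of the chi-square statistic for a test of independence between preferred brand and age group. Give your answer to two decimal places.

47.08

Grand total N = 306.
Expected counts (row total × column total / N):
  Brand X, Under 30: 144×117/306 = 55.059
  Brand X, 30 or over: 144×189/306 = 88.941
  Brand Y, Under 30: 50×117/306 = 19.118
  Brand Y, 30 or over: 50×189/306 = 30.882
  Brand Z, Under 30: 112×117/306 = 42.824
  Brand Z, 30 or over: 112×189/306 = 69.176
Contributions (O − E)²/E:
  (83 − 55.059)²/55.059 = 14.1793
  (61 − 88.941)²/88.941 = 8.7777
  (16 − 19.118)²/19.118 = 0.5085
  (34 − 30.882)²/30.882 = 0.3148
  (18 − 42.824)²/42.824 = 14.3899
  (94 − 69.176)²/69.176 = 8.9082
χ² = 14.1793 + 8.7777 + 0.5085 + 0.3148 + 14.3899 + 8.9082 = 47.08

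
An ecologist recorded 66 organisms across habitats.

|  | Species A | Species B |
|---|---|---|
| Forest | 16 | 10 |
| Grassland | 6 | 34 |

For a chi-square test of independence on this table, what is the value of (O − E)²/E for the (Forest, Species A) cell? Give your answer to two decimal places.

Row total (Forest) = 26; column total (Species A) = 22; N = 66.
Expected count E = 26 × 22 / 66 = 8.6667.
Contribution = (O − E)²/E = (16 − 8.6667)² / 8.6667 = 6.21.

6.21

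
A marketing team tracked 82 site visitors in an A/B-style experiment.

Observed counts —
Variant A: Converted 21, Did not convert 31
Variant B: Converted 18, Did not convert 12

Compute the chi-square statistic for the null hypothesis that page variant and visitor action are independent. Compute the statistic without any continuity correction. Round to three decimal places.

2.935

Row totals: 52, 30. Column totals: 39, 43. Grand total N = 82.
Expected counts (row total × column total / N):
  Variant A, Converted: 52×39/82 = 24.7317
  Variant A, Did not convert: 52×43/82 = 27.2683
  Variant B, Converted: 30×39/82 = 14.2683
  Variant B, Did not convert: 30×43/82 = 15.7317
Contributions (O − E)²/E:
  (21 − 24.7317)²/24.7317 = 0.5631
  (31 − 27.2683)²/27.2683 = 0.5107
  (18 − 14.2683)²/14.2683 = 0.9760
  (12 − 15.7317)²/15.7317 = 0.8852
χ² = 0.5631 + 0.5107 + 0.9760 + 0.8852 = 2.935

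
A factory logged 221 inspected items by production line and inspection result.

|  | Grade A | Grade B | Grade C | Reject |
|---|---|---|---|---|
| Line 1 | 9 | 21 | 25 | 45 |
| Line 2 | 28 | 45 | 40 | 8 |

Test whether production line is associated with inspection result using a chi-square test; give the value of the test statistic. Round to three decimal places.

46.197

Row totals: 100, 121. Column totals: 37, 66, 65, 53. Grand total N = 221.
Expected counts (row total × column total / N):
  Line 1, Grade A: 100×37/221 = 16.74208
  Line 1, Grade B: 100×66/221 = 29.86425
  Line 1, Grade C: 100×65/221 = 29.41176
  Line 1, Reject: 100×53/221 = 23.98190
  Line 2, Grade A: 121×37/221 = 20.25792
  Line 2, Grade B: 121×66/221 = 36.13575
  Line 2, Grade C: 121×65/221 = 35.58824
  Line 2, Reject: 121×53/221 = 29.01810
Contributions (O − E)²/E:
  (9 − 16.74208)²/16.74208 = 3.5802
  (21 − 29.86425)²/29.86425 = 2.6311
  (25 − 29.41176)²/29.41176 = 0.6618
  (45 − 23.98190)²/23.98190 = 18.4206
  (28 − 20.25792)²/20.25792 = 2.9588
  (45 − 36.13575)²/36.13575 = 2.1744
  (40 − 35.58824)²/35.58824 = 0.5469
  (8 − 29.01810)²/29.01810 = 15.2236
χ² = 3.5802 + 2.6311 + 0.6618 + 18.4206 + 2.9588 + 2.1744 + 0.5469 + 15.2236 = 46.197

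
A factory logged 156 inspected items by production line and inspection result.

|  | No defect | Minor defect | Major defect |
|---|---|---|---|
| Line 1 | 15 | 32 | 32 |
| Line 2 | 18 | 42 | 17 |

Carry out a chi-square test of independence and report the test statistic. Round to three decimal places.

6.191

Row totals: 79, 77. Column totals: 33, 74, 49. Grand total N = 156.
Expected counts (row total × column total / N):
  Line 1, No defect: 79×33/156 = 16.7115
  Line 1, Minor defect: 79×74/156 = 37.4744
  Line 1, Major defect: 79×49/156 = 24.8141
  Line 2, No defect: 77×33/156 = 16.2885
  Line 2, Minor defect: 77×74/156 = 36.5256
  Line 2, Major defect: 77×49/156 = 24.1859
Contributions (O − E)²/E:
  (15 − 16.7115)²/16.7115 = 0.1753
  (32 − 37.4744)²/37.4744 = 0.7997
  (32 − 24.8141)²/24.8141 = 2.0810
  (18 − 16.2885)²/16.2885 = 0.1798
  (42 − 36.5256)²/36.5256 = 0.8205
  (17 − 24.1859)²/24.1859 = 2.1350
χ² = 0.1753 + 0.7997 + 2.0810 + 0.1798 + 0.8205 + 2.1350 = 6.191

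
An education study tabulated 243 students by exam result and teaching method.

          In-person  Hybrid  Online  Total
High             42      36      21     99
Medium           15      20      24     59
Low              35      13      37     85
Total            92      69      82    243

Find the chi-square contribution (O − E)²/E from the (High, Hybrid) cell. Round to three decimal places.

Row total (High) = 99; column total (Hybrid) = 69; N = 243.
Expected count E = 99 × 69 / 243 = 28.1111.
Contribution = (O − E)²/E = (36 − 28.1111)² / 28.1111 = 2.214.

2.214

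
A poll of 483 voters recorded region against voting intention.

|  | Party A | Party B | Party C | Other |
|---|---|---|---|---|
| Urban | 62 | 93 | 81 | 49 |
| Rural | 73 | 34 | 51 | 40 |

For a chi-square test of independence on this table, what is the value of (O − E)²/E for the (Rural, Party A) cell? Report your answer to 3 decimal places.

Row total (Rural) = 198; column total (Party A) = 135; N = 483.
Expected count E = 198 × 135 / 483 = 55.3416.
Contribution = (O − E)²/E = (73 − 55.3416)² / 55.3416 = 5.634.

5.634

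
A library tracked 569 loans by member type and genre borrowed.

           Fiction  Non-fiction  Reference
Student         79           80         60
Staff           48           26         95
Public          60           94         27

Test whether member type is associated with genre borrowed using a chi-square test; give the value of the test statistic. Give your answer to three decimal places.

Row totals: 219, 169, 181. Column totals: 187, 200, 182. Grand total N = 569.
Expected counts (row total × column total / N):
  Student, Fiction: 219×187/569 = 71.9736
  Student, Non-fiction: 219×200/569 = 76.9772
  Student, Reference: 219×182/569 = 70.0492
  Staff, Fiction: 169×187/569 = 55.5413
  Staff, Non-fiction: 169×200/569 = 59.4025
  Staff, Reference: 169×182/569 = 54.0562
  Public, Fiction: 181×187/569 = 59.4851
  Public, Non-fiction: 181×200/569 = 63.6204
  Public, Reference: 181×182/569 = 57.8946
Contributions (O − E)²/E:
  (79 − 71.9736)²/71.9736 = 0.6860
  (80 − 76.9772)²/76.9772 = 0.1187
  (60 − 70.0492)²/70.0492 = 1.4416
  (48 − 55.5413)²/55.5413 = 1.0239
  (26 − 59.4025)²/59.4025 = 18.7825
  (95 − 54.0562)²/54.0562 = 31.0121
  (60 − 59.4851)²/59.4851 = 0.0045
  (94 − 63.6204)²/63.6204 = 14.5067
  (27 − 57.8946)²/57.8946 = 16.4864
χ² = 0.6860 + 0.1187 + 1.4416 + 1.0239 + 18.7825 + 31.0121 + 0.0045 + 14.5067 + 16.4864 = 84.062

84.062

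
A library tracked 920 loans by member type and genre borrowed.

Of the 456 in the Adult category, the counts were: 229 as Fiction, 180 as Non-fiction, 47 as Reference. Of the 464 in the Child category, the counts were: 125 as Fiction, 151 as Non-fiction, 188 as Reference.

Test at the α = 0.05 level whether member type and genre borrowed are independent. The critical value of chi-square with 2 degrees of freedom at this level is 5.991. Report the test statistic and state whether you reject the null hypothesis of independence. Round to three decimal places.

Row totals: 456, 464. Column totals: 354, 331, 235. Grand total N = 920.
Expected counts (row total × column total / N):
  Adult, Fiction: 456×354/920 = 175.4609
  Adult, Non-fiction: 456×331/920 = 164.0609
  Adult, Reference: 456×235/920 = 116.4783
  Child, Fiction: 464×354/920 = 178.5391
  Child, Non-fiction: 464×331/920 = 166.9391
  Child, Reference: 464×235/920 = 118.5217
Contributions (O − E)²/E:
  (229 − 175.4609)²/175.4609 = 16.3366
  (180 − 164.0609)²/164.0609 = 1.5485
  (47 − 116.4783)²/116.4783 = 41.4432
  (125 − 178.5391)²/178.5391 = 16.0549
  (151 − 166.9391)²/166.9391 = 1.5218
  (188 − 118.5217)²/118.5217 = 40.7287
χ² = 16.3366 + 1.5485 + 41.4432 + 16.0549 + 1.5218 + 40.7287 = 117.634
df = (2−1)(3−1) = 2. Since 117.634 > 5.991, reject the null hypothesis of independence at α = 0.05.

117.634; reject H₀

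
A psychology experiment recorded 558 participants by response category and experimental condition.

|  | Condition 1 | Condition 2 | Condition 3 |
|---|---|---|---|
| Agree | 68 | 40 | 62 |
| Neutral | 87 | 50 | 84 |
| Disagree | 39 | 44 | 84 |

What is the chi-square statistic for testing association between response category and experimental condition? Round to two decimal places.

Row totals: 170, 221, 167. Column totals: 194, 134, 230. Grand total N = 558.
Expected counts (row total × column total / N):
  Agree, Condition 1: 170×194/558 = 59.104
  Agree, Condition 2: 170×134/558 = 40.824
  Agree, Condition 3: 170×230/558 = 70.072
  Neutral, Condition 1: 221×194/558 = 76.835
  Neutral, Condition 2: 221×134/558 = 53.072
  Neutral, Condition 3: 221×230/558 = 91.093
  Disagree, Condition 1: 167×194/558 = 58.061
  Disagree, Condition 2: 167×134/558 = 40.104
  Disagree, Condition 3: 167×230/558 = 68.835
Contributions (O − E)²/E:
  (68 − 59.104)²/59.104 = 1.3390
  (40 − 40.824)²/40.824 = 0.0166
  (62 − 70.072)²/70.072 = 0.9299
  (87 − 76.835)²/76.835 = 1.3448
  (50 − 53.072)²/53.072 = 0.1778
  (84 − 91.093)²/91.093 = 0.5523
  (39 − 58.061)²/58.061 = 6.2576
  (44 − 40.104)²/40.104 = 0.3785
  (84 − 68.835)²/68.835 = 3.3410
χ² = 1.3390 + 0.0166 + 0.9299 + 1.3448 + 0.1778 + 0.5523 + 6.2576 + 0.3785 + 3.3410 = 14.34

14.34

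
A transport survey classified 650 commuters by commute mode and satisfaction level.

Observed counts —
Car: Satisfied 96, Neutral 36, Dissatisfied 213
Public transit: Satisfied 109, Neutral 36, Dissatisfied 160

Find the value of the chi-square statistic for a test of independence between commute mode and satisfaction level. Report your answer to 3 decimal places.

5.916

Row totals: 345, 305. Column totals: 205, 72, 373. Grand total N = 650.
Expected counts (row total × column total / N):
  Car, Satisfied: 345×205/650 = 108.8077
  Car, Neutral: 345×72/650 = 38.2154
  Car, Dissatisfied: 345×373/650 = 197.9769
  Public transit, Satisfied: 305×205/650 = 96.1923
  Public transit, Neutral: 305×72/650 = 33.7846
  Public transit, Dissatisfied: 305×373/650 = 175.0231
Contributions (O − E)²/E:
  (96 − 108.8077)²/108.8077 = 1.5076
  (36 − 38.2154)²/38.2154 = 0.1284
  (213 − 197.9769)²/197.9769 = 1.1400
  (109 − 96.1923)²/96.1923 = 1.7053
  (36 − 33.7846)²/33.7846 = 0.1453
  (160 − 175.0231)²/175.0231 = 1.2895
χ² = 1.5076 + 0.1284 + 1.1400 + 1.7053 + 0.1453 + 1.2895 = 5.916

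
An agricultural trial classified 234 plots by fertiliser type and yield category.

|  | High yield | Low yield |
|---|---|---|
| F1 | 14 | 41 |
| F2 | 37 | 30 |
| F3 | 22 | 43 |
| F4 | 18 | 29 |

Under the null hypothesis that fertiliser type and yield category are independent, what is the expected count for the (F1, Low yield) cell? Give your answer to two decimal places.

Row total (F1) = 55; column total (Low yield) = 143; grand total N = 234.
Expected count = (row total × column total) / N = 55 × 143 / 234 = 33.61.

33.61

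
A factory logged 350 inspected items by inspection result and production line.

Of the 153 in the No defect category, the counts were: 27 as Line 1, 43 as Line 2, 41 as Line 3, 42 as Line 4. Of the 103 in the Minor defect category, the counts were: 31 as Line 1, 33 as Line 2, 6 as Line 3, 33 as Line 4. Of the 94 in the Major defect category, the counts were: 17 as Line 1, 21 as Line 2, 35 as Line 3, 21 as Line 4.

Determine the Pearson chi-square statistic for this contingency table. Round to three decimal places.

30.503

Row totals: 153, 103, 94. Column totals: 75, 97, 82, 96. Grand total N = 350.
Expected counts (row total × column total / N):
  No defect, Line 1: 153×75/350 = 32.7857
  No defect, Line 2: 153×97/350 = 42.4029
  No defect, Line 3: 153×82/350 = 35.8457
  No defect, Line 4: 153×96/350 = 41.9657
  Minor defect, Line 1: 103×75/350 = 22.0714
  Minor defect, Line 2: 103×97/350 = 28.5457
  Minor defect, Line 3: 103×82/350 = 24.1314
  Minor defect, Line 4: 103×96/350 = 28.2514
  Major defect, Line 1: 94×75/350 = 20.1429
  Major defect, Line 2: 94×97/350 = 26.0514
  Major defect, Line 3: 94×82/350 = 22.0229
  Major defect, Line 4: 94×96/350 = 25.7829
Contributions (O − E)²/E:
  (27 − 32.7857)²/32.7857 = 1.0210
  (43 − 42.4029)²/42.4029 = 0.0084
  (41 − 35.8457)²/35.8457 = 0.7411
  (42 − 41.9657)²/41.9657 = 0.0000
  (31 − 22.0714)²/22.0714 = 3.6119
  (33 − 28.5457)²/28.5457 = 0.6951
  (6 − 24.1314)²/24.1314 = 13.6232
  (33 − 28.2514)²/28.2514 = 0.7982
  (17 − 20.1429)²/20.1429 = 0.4904
  (21 − 26.0514)²/26.0514 = 0.9795
  (35 − 22.0229)²/22.0229 = 7.6468
  (21 − 25.7829)²/25.7829 = 0.8873
χ² = 1.0210 + 0.0084 + 0.7411 + 0.0000 + 3.6119 + 0.6951 + 13.6232 + 0.7982 + 0.4904 + 0.9795 + 7.6468 + 0.8873 = 30.503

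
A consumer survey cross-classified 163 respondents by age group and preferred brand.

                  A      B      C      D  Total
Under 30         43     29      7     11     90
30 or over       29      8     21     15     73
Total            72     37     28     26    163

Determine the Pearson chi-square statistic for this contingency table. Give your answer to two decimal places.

20.71

Grand total N = 163.
Expected counts (row total × column total / N):
  Under 30, A: 90×72/163 = 39.755
  Under 30, B: 90×37/163 = 20.429
  Under 30, C: 90×28/163 = 15.460
  Under 30, D: 90×26/163 = 14.356
  30 or over, A: 73×72/163 = 32.245
  30 or over, B: 73×37/163 = 16.571
  30 or over, C: 73×28/163 = 12.540
  30 or over, D: 73×26/163 = 11.644
Contributions (O − E)²/E:
  (43 − 39.755)²/39.755 = 0.2649
  (29 − 20.429)²/20.429 = 3.5960
  (7 − 15.460)²/15.460 = 4.6295
  (11 − 14.356)²/14.356 = 0.7845
  (29 − 32.245)²/32.245 = 0.3266
  (8 − 16.571)²/16.571 = 4.4332
  (21 − 12.540)²/12.540 = 5.7075
  (15 − 11.644)²/11.644 = 0.9673
χ² = 0.2649 + 3.5960 + 4.6295 + 0.7845 + 0.3266 + 4.4332 + 5.7075 + 0.9673 = 20.71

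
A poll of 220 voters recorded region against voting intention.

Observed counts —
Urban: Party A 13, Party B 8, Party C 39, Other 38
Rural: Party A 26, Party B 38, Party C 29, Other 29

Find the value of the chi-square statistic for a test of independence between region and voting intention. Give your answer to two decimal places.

Row totals: 98, 122. Column totals: 39, 46, 68, 67. Grand total N = 220.
Expected counts (row total × column total / N):
  Urban, Party A: 98×39/220 = 17.373
  Urban, Party B: 98×46/220 = 20.491
  Urban, Party C: 98×68/220 = 30.291
  Urban, Other: 98×67/220 = 29.845
  Rural, Party A: 122×39/220 = 21.627
  Rural, Party B: 122×46/220 = 25.509
  Rural, Party C: 122×68/220 = 37.709
  Rural, Other: 122×67/220 = 37.155
Contributions (O − E)²/E:
  (13 − 17.373)²/17.373 = 1.1007
  (8 − 20.491)²/20.491 = 7.6143
  (39 − 30.291)²/30.291 = 2.5039
  (38 − 29.845)²/29.845 = 2.2283
  (26 − 21.627)²/21.627 = 0.8842
  (38 − 25.509)²/25.509 = 6.1165
  (29 − 37.709)²/37.709 = 2.0114
  (29 − 37.155)²/37.155 = 1.7899
χ² = 1.1007 + 7.6143 + 2.5039 + 2.2283 + 0.8842 + 6.1165 + 2.0114 + 1.7899 = 24.25

24.25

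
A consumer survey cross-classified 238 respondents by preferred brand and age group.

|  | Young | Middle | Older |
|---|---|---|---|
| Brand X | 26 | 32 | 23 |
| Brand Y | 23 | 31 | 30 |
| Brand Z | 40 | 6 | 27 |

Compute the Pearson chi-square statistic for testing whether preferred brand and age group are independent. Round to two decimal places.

25.55

Row totals: 81, 84, 73. Column totals: 89, 69, 80. Grand total N = 238.
Expected counts (row total × column total / N):
  Brand X, Young: 81×89/238 = 30.2899
  Brand X, Middle: 81×69/238 = 23.4832
  Brand X, Older: 81×80/238 = 27.2269
  Brand Y, Young: 84×89/238 = 31.4118
  Brand Y, Middle: 84×69/238 = 24.3529
  Brand Y, Older: 84×80/238 = 28.2353
  Brand Z, Young: 73×89/238 = 27.2983
  Brand Z, Middle: 73×69/238 = 21.1639
  Brand Z, Older: 73×80/238 = 24.5378
Contributions (O − E)²/E:
  (26 − 30.2899)²/30.2899 = 0.6076
  (32 − 23.4832)²/23.4832 = 3.0888
  (23 − 27.2269)²/27.2269 = 0.6562
  (23 − 31.4118)²/31.4118 = 2.2526
  (31 − 24.3529)²/24.3529 = 1.8143
  (30 − 28.2353)²/28.2353 = 0.1103
  (40 − 27.2983)²/27.2983 = 5.9100
  (6 − 21.1639)²/21.1639 = 10.8649
  (27 − 24.5378)²/24.5378 = 0.2471
χ² = 0.6076 + 3.0888 + 0.6562 + 2.2526 + 1.8143 + 0.1103 + 5.9100 + 10.8649 + 0.2471 = 25.55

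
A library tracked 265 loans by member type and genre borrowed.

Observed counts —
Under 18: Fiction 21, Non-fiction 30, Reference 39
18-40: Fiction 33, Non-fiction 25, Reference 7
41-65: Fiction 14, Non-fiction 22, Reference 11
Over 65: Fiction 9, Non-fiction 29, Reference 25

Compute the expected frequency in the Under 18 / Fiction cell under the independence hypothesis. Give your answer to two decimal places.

Row total (Under 18) = 90; column total (Fiction) = 77; grand total N = 265.
Expected count = (row total × column total) / N = 90 × 77 / 265 = 26.15.

26.15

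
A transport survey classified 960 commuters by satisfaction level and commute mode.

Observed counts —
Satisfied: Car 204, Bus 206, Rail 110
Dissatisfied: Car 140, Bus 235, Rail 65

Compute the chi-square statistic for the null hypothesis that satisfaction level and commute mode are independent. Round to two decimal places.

18.85

Row totals: 520, 440. Column totals: 344, 441, 175. Grand total N = 960.
Expected counts (row total × column total / N):
  Satisfied, Car: 520×344/960 = 186.333
  Satisfied, Bus: 520×441/960 = 238.875
  Satisfied, Rail: 520×175/960 = 94.792
  Dissatisfied, Car: 440×344/960 = 157.667
  Dissatisfied, Bus: 440×441/960 = 202.125
  Dissatisfied, Rail: 440×175/960 = 80.208
Contributions (O − E)²/E:
  (204 − 186.333)²/186.333 = 1.6751
  (206 − 238.875)²/238.875 = 4.5244
  (110 − 94.792)²/94.792 = 2.4399
  (140 − 157.667)²/157.667 = 1.9796
  (235 − 202.125)²/202.125 = 5.3470
  (65 − 80.208)²/80.208 = 2.8835
χ² = 1.6751 + 4.5244 + 2.4399 + 1.9796 + 5.3470 + 2.8835 = 18.85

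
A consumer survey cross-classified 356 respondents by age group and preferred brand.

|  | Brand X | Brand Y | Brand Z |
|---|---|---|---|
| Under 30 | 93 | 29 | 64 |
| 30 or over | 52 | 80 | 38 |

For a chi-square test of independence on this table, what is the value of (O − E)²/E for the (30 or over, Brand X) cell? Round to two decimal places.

4.29

Row total (30 or over) = 170; column total (Brand X) = 145; N = 356.
Expected count E = 170 × 145 / 356 = 69.242.
Contribution = (O − E)²/E = (52 − 69.242)² / 69.242 = 4.29.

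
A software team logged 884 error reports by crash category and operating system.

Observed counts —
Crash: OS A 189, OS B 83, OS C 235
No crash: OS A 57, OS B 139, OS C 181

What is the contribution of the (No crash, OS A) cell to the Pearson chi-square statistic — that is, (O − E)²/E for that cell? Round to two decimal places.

Row total (No crash) = 377; column total (OS A) = 246; N = 884.
Expected count E = 377 × 246 / 884 = 104.912.
Contribution = (O − E)²/E = (57 − 104.912)² / 104.912 = 21.88.

21.88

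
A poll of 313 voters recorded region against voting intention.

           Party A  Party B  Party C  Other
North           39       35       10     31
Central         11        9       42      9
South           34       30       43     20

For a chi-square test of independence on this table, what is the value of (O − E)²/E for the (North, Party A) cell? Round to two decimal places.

2.15

Row total (North) = 115; column total (Party A) = 84; N = 313.
Expected count E = 115 × 84 / 313 = 30.863.
Contribution = (O − E)²/E = (39 − 30.863)² / 30.863 = 2.15.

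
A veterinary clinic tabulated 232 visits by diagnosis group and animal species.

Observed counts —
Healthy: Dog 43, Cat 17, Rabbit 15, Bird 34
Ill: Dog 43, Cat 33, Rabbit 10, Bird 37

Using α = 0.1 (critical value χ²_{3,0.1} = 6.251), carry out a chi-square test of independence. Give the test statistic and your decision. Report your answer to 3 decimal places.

5.422; fail to reject H₀

Row totals: 109, 123. Column totals: 86, 50, 25, 71. Grand total N = 232.
Expected counts (row total × column total / N):
  Healthy, Dog: 109×86/232 = 40.4052
  Healthy, Cat: 109×50/232 = 23.4914
  Healthy, Rabbit: 109×25/232 = 11.7457
  Healthy, Bird: 109×71/232 = 33.3578
  Ill, Dog: 123×86/232 = 45.5948
  Ill, Cat: 123×50/232 = 26.5086
  Ill, Rabbit: 123×25/232 = 13.2543
  Ill, Bird: 123×71/232 = 37.6422
Contributions (O − E)²/E:
  (43 − 40.4052)²/40.4052 = 0.1666
  (17 − 23.4914)²/23.4914 = 1.7938
  (15 − 11.7457)²/11.7457 = 0.9016
  (34 − 33.3578)²/33.3578 = 0.0124
  (43 − 45.5948)²/45.5948 = 0.1477
  (33 − 26.5086)²/26.5086 = 1.5896
  (10 − 13.2543)²/13.2543 = 0.7990
  (37 − 37.6422)²/37.6422 = 0.0110
χ² = 0.1666 + 1.7938 + 0.9016 + 0.0124 + 0.1477 + 1.5896 + 0.7990 + 0.0110 = 5.422
df = (2−1)(4−1) = 3. Since 5.422 < 6.251, fail to reject the null hypothesis of independence at α = 0.1.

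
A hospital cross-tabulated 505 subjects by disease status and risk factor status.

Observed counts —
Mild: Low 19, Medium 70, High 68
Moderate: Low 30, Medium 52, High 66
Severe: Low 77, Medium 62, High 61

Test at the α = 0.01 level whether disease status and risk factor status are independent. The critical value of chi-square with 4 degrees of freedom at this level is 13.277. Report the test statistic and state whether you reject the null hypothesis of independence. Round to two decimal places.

36.63; reject H₀

Row totals: 157, 148, 200. Column totals: 126, 184, 195. Grand total N = 505.
Expected counts (row total × column total / N):
  Mild, Low: 157×126/505 = 39.172
  Mild, Medium: 157×184/505 = 57.204
  Mild, High: 157×195/505 = 60.624
  Moderate, Low: 148×126/505 = 36.927
  Moderate, Medium: 148×184/505 = 53.925
  Moderate, High: 148×195/505 = 57.149
  Severe, Low: 200×126/505 = 49.901
  Severe, Medium: 200×184/505 = 72.871
  Severe, High: 200×195/505 = 77.228
Contributions (O − E)²/E:
  (19 − 39.172)²/39.172 = 10.3878
  (70 − 57.204)²/57.204 = 2.8623
  (68 − 60.624)²/60.624 = 0.8974
  (30 − 36.927)²/36.927 = 1.2994
  (52 − 53.925)²/53.925 = 0.0687
  (66 − 57.149)²/57.149 = 1.3708
  (77 − 49.901)²/49.901 = 14.7163
  (62 − 72.871)²/72.871 = 1.6218
  (61 − 77.228)²/77.228 = 3.4100
χ² = 10.3878 + 2.8623 + 0.8974 + 1.2994 + 0.0687 + 1.3708 + 14.7163 + 1.6218 + 3.4100 = 36.63
df = (3−1)(3−1) = 4. Since 36.63 > 13.277, reject the null hypothesis of independence at α = 0.01.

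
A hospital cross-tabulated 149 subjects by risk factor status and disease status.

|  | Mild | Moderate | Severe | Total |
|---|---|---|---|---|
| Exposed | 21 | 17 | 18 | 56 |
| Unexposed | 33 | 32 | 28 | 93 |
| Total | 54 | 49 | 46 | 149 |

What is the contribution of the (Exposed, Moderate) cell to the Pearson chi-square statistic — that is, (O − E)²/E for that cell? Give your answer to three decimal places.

Row total (Exposed) = 56; column total (Moderate) = 49; N = 149.
Expected count E = 56 × 49 / 149 = 18.4161.
Contribution = (O − E)²/E = (17 − 18.4161)² / 18.4161 = 0.109.

0.109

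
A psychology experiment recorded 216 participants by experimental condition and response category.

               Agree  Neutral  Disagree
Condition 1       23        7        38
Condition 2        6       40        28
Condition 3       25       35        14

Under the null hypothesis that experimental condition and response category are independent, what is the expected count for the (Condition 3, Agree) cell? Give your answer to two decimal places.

18.50

Row total (Condition 3) = 74; column total (Agree) = 54; grand total N = 216.
Expected count = (row total × column total) / N = 74 × 54 / 216 = 18.50.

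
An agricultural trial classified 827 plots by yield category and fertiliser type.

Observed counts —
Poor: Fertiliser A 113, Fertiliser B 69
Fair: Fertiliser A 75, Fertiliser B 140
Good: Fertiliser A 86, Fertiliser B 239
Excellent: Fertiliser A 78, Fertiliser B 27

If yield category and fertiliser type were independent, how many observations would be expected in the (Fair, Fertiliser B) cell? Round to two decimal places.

123.49

Row total (Fair) = 215; column total (Fertiliser B) = 475; grand total N = 827.
Expected count = (row total × column total) / N = 215 × 475 / 827 = 123.49.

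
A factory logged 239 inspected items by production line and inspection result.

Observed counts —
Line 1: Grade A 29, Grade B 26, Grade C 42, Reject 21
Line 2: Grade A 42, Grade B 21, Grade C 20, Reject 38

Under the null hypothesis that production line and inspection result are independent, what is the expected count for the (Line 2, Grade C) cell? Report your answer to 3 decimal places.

Row total (Line 2) = 121; column total (Grade C) = 62; grand total N = 239.
Expected count = (row total × column total) / N = 121 × 62 / 239 = 31.389.

31.389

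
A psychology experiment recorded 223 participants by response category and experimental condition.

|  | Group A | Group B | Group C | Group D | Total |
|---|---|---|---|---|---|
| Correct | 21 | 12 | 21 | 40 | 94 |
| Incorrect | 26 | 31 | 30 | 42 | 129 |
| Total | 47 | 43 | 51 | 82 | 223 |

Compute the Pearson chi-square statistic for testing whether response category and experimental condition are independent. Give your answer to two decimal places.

5.20

Grand total N = 223.
Expected counts (row total × column total / N):
  Correct, Group A: 94×47/223 = 19.812
  Correct, Group B: 94×43/223 = 18.126
  Correct, Group C: 94×51/223 = 21.498
  Correct, Group D: 94×82/223 = 34.565
  Incorrect, Group A: 129×47/223 = 27.188
  Incorrect, Group B: 129×43/223 = 24.874
  Incorrect, Group C: 129×51/223 = 29.502
  Incorrect, Group D: 129×82/223 = 47.435
Contributions (O − E)²/E:
  (21 − 19.812)²/19.812 = 0.0712
  (12 − 18.126)²/18.126 = 2.0704
  (21 − 21.498)²/21.498 = 0.0115
  (40 − 34.565)²/34.565 = 0.8546
  (26 − 27.188)²/27.188 = 0.0519
  (31 − 24.874)²/24.874 = 1.5087
  (30 − 29.502)²/29.502 = 0.0084
  (42 − 47.435)²/47.435 = 0.6227
χ² = 0.0712 + 2.0704 + 0.0115 + 0.8546 + 0.0519 + 1.5087 + 0.0084 + 0.6227 = 5.20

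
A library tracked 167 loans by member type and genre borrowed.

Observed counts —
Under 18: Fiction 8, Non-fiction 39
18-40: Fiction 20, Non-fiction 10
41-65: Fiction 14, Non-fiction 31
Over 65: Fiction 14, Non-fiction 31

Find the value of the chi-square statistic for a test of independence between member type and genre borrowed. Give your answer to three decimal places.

20.763

Row totals: 47, 30, 45, 45. Column totals: 56, 111. Grand total N = 167.
Expected counts (row total × column total / N):
  Under 18, Fiction: 47×56/167 = 15.7605
  Under 18, Non-fiction: 47×111/167 = 31.2395
  18-40, Fiction: 30×56/167 = 10.0599
  18-40, Non-fiction: 30×111/167 = 19.9401
  41-65, Fiction: 45×56/167 = 15.0898
  41-65, Non-fiction: 45×111/167 = 29.9102
  Over 65, Fiction: 45×56/167 = 15.0898
  Over 65, Non-fiction: 45×111/167 = 29.9102
Contributions (O − E)²/E:
  (8 − 15.7605)²/15.7605 = 3.8213
  (39 − 31.2395)²/31.2395 = 1.9279
  (20 − 10.0599)²/10.0599 = 9.8217
  (10 − 19.9401)²/19.9401 = 4.9551
  (14 − 15.0898)²/15.0898 = 0.0787
  (31 − 29.9102)²/29.9102 = 0.0397
  (14 − 15.0898)²/15.0898 = 0.0787
  (31 − 29.9102)²/29.9102 = 0.0397
χ² = 3.8213 + 1.9279 + 9.8217 + 4.9551 + 0.0787 + 0.0397 + 0.0787 + 0.0397 = 20.763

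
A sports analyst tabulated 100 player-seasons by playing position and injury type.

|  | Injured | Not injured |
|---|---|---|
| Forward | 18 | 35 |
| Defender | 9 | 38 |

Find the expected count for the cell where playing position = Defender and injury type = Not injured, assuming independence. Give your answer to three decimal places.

Row total (Defender) = 47; column total (Not injured) = 73; grand total N = 100.
Expected count = (row total × column total) / N = 47 × 73 / 100 = 34.310.

34.310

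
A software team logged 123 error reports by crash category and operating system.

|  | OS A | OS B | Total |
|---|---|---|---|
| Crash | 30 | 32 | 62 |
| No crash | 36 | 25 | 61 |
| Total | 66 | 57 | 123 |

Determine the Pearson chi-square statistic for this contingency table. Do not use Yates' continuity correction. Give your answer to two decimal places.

1.40

Grand total N = 123.
Expected counts (row total × column total / N):
  Crash, OS A: 62×66/123 = 33.268
  Crash, OS B: 62×57/123 = 28.732
  No crash, OS A: 61×66/123 = 32.732
  No crash, OS B: 61×57/123 = 28.268
Contributions (O − E)²/E:
  (30 − 33.268)²/33.268 = 0.3210
  (32 − 28.732)²/28.732 = 0.3717
  (36 − 32.732)²/32.732 = 0.3263
  (25 − 28.268)²/28.268 = 0.3778
χ² = 0.3210 + 0.3717 + 0.3263 + 0.3778 = 1.40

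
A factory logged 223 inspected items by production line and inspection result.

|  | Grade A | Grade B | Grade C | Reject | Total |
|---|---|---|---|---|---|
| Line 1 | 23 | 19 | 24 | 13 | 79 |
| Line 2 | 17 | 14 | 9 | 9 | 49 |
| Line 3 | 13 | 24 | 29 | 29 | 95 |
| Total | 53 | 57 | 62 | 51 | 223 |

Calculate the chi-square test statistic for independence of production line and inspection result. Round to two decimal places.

Grand total N = 223.
Expected counts (row total × column total / N):
  Line 1, Grade A: 79×53/223 = 18.776
  Line 1, Grade B: 79×57/223 = 20.193
  Line 1, Grade C: 79×62/223 = 21.964
  Line 1, Reject: 79×51/223 = 18.067
  Line 2, Grade A: 49×53/223 = 11.646
  Line 2, Grade B: 49×57/223 = 12.525
  Line 2, Grade C: 49×62/223 = 13.623
  Line 2, Reject: 49×51/223 = 11.206
  Line 3, Grade A: 95×53/223 = 22.578
  Line 3, Grade B: 95×57/223 = 24.283
  Line 3, Grade C: 95×62/223 = 26.413
  Line 3, Reject: 95×51/223 = 21.726
Contributions (O − E)²/E:
  (23 − 18.776)²/18.776 = 0.9503
  (19 − 20.193)²/20.193 = 0.0705
  (24 − 21.964)²/21.964 = 0.1887
  (13 − 18.067)²/18.067 = 1.4211
  (17 − 11.646)²/11.646 = 2.4614
  (14 − 12.525)²/12.525 = 0.1737
  (9 − 13.623)²/13.623 = 1.5688
  (9 − 11.206)²/11.206 = 0.4343
  (13 − 22.578)²/22.578 = 4.0632
  (24 − 24.283)²/24.283 = 0.0033
  (29 − 26.413)²/26.413 = 0.2534
  (29 − 21.726)²/21.726 = 2.4354
χ² = 0.9503 + 0.0705 + 0.1887 + 1.4211 + 2.4614 + 0.1737 + 1.5688 + 0.4343 + 4.0632 + 0.0033 + 0.2534 + 2.4354 = 14.02

14.02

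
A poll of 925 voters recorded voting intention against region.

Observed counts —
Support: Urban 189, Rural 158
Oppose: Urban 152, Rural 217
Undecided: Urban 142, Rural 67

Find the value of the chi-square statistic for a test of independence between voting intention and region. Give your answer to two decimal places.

39.39

Row totals: 347, 369, 209. Column totals: 483, 442. Grand total N = 925.
Expected counts (row total × column total / N):
  Support, Urban: 347×483/925 = 181.190
  Support, Rural: 347×442/925 = 165.810
  Oppose, Urban: 369×483/925 = 192.678
  Oppose, Rural: 369×442/925 = 176.322
  Undecided, Urban: 209×483/925 = 109.132
  Undecided, Rural: 209×442/925 = 99.868
Contributions (O − E)²/E:
  (189 − 181.190)²/181.190 = 0.3366
  (158 − 165.810)²/165.810 = 0.3679
  (152 − 192.678)²/192.678 = 8.5879
  (217 − 176.322)²/176.322 = 9.3845
  (142 − 109.132)²/109.132 = 9.8991
  (67 − 99.868)²/99.868 = 10.8173
χ² = 0.3366 + 0.3679 + 8.5879 + 9.3845 + 9.8991 + 10.8173 = 39.39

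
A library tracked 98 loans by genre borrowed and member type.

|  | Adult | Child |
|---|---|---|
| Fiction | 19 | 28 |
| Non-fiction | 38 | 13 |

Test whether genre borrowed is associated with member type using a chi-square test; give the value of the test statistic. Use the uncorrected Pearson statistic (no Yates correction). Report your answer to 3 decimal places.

11.677

Row totals: 47, 51. Column totals: 57, 41. Grand total N = 98.
Expected counts (row total × column total / N):
  Fiction, Adult: 47×57/98 = 27.3367
  Fiction, Child: 47×41/98 = 19.6633
  Non-fiction, Adult: 51×57/98 = 29.6633
  Non-fiction, Child: 51×41/98 = 21.3367
Contributions (O − E)²/E:
  (19 − 27.3367)²/27.3367 = 2.5424
  (28 − 19.6633)²/19.6633 = 3.5345
  (38 − 29.6633)²/29.6633 = 2.3430
  (13 − 21.3367)²/21.3367 = 3.2573
χ² = 2.5424 + 3.5345 + 2.3430 + 3.2573 = 11.677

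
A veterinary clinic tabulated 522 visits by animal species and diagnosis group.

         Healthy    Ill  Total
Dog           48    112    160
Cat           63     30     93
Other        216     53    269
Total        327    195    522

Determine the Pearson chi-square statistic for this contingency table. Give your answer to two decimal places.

109.72

Grand total N = 522.
Expected counts (row total × column total / N):
  Dog, Healthy: 160×327/522 = 100.230
  Dog, Ill: 160×195/522 = 59.770
  Cat, Healthy: 93×327/522 = 58.259
  Cat, Ill: 93×195/522 = 34.741
  Other, Healthy: 269×327/522 = 168.511
  Other, Ill: 269×195/522 = 100.489
Contributions (O − E)²/E:
  (48 − 100.230)²/100.230 = 27.2171
  (112 − 59.770)²/59.770 = 45.6412
  (63 − 58.259)²/58.259 = 0.3858
  (30 − 34.741)²/34.741 = 0.6470
  (216 − 168.511)²/168.511 = 13.3831
  (53 − 100.489)²/100.489 = 22.4423
χ² = 27.2171 + 45.6412 + 0.3858 + 0.6470 + 13.3831 + 22.4423 = 109.72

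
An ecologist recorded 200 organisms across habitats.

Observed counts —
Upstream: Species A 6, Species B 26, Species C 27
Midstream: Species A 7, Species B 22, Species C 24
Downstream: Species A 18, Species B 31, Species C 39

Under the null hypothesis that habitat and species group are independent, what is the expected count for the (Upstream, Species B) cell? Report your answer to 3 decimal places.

23.305

Row total (Upstream) = 59; column total (Species B) = 79; grand total N = 200.
Expected count = (row total × column total) / N = 59 × 79 / 200 = 23.305.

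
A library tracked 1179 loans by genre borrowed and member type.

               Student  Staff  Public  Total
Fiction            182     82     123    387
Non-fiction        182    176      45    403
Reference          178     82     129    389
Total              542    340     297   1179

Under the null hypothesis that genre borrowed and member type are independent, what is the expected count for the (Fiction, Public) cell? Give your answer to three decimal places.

97.489

Row total (Fiction) = 387; column total (Public) = 297; grand total N = 1179.
Expected count = (row total × column total) / N = 387 × 297 / 1179 = 97.489.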